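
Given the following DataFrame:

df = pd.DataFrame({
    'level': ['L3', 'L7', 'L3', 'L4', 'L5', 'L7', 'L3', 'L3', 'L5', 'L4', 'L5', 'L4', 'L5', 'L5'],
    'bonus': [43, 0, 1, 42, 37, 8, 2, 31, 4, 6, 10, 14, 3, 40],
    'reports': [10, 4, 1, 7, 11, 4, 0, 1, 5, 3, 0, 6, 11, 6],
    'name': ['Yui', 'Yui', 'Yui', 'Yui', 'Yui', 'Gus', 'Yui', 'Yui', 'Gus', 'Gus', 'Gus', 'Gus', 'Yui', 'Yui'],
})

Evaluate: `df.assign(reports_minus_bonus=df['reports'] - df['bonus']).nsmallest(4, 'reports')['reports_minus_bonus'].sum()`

-42

add column reports_minus_bonus = df['reports'] - df['bonus']:
   level  bonus  reports name  reports_minus_bonus
0     L3     43       10  Yui                  -33
1     L7      0        4  Yui                    4
2     L3      1        1  Yui                    0
3     L4     42        7  Yui                  -35
4     L5     37       11  Yui                  -26
5     L7      8        4  Gus                   -4
6     L3      2        0  Yui                   -2
7     L3     31        1  Yui                  -30
8     L5      4        5  Gus                    1
9     L4      6        3  Gus                   -3
10    L5     10        0  Gus                  -10
11    L4     14        6  Gus                   -8
12    L5      3       11  Yui                    8
13    L5     40        6  Yui                  -34
take 4 rows with smallest reports:
   level  bonus  reports name  reports_minus_bonus
6     L3      2        0  Yui                   -2
10    L5     10        0  Gus                  -10
2     L3      1        1  Yui                    0
7     L3     31        1  Yui                  -30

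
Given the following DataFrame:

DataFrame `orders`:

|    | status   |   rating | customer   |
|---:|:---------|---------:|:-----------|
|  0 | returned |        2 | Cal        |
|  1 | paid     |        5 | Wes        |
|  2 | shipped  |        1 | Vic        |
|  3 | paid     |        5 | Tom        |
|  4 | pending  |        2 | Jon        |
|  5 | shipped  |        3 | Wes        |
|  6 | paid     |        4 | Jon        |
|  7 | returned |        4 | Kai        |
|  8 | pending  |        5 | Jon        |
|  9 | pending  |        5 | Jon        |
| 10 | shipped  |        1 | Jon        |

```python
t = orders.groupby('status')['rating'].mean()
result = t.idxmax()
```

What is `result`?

paid

group by status, mean of rating:
status
paid        4.666667
pending     4.000000
returned    3.000000
shipped     1.666667
Name: rating, dtype: float64
label with the largest value → paid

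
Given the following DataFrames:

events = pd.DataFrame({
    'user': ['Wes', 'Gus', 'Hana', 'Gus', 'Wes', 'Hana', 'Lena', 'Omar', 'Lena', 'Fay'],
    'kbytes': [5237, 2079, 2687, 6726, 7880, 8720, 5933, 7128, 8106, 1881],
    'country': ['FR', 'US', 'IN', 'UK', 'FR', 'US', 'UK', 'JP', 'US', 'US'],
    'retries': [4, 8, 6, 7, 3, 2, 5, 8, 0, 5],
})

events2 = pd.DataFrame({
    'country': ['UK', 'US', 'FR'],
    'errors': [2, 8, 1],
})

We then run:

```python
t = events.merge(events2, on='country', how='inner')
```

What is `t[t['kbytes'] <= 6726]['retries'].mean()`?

5.8

merge on 'country' (how='inner') → 8 rows:
   user  kbytes country  retries  errors
0   Wes    5237      FR        4       1
1   Gus    2079      US        8       8
2   Gus    6726      UK        7       2
3   Wes    7880      FR        3       1
4  Hana    8720      US        2       8
5  Lena    5933      UK        5       2
6  Lena    8106      US        0       8
7   Fay    1881      US        5       8
filter rows where kbytes <= 6726:
   user  kbytes country  retries  errors
0   Wes    5237      FR        4       1
1   Gus    2079      US        8       8
2   Gus    6726      UK        7       2
5  Lena    5933      UK        5       2
7   Fay    1881      US        5       8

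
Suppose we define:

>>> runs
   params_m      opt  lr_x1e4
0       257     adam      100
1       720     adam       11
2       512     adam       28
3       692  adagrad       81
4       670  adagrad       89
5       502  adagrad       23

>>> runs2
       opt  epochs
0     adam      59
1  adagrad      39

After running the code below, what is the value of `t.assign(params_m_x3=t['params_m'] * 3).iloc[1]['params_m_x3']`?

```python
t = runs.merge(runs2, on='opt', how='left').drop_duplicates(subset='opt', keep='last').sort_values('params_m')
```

1536

merge on 'opt' (how='left') → 6 rows:
   params_m      opt  lr_x1e4  epochs
0       257     adam      100      59
1       720     adam       11      59
2       512     adam       28      59
3       692  adagrad       81      39
4       670  adagrad       89      39
5       502  adagrad       23      39
drop duplicate opt (keep=last):
   params_m      opt  lr_x1e4  epochs
2       512     adam       28      59
5       502  adagrad       23      39
sort by params_m:
   params_m      opt  lr_x1e4  epochs
5       502  adagrad       23      39
2       512     adam       28      59
add column params_m_x3 = t['params_m'] * 3:
   params_m      opt  lr_x1e4  epochs  params_m_x3
5       502  adagrad       23      39         1506
2       512     adam       28      59         1536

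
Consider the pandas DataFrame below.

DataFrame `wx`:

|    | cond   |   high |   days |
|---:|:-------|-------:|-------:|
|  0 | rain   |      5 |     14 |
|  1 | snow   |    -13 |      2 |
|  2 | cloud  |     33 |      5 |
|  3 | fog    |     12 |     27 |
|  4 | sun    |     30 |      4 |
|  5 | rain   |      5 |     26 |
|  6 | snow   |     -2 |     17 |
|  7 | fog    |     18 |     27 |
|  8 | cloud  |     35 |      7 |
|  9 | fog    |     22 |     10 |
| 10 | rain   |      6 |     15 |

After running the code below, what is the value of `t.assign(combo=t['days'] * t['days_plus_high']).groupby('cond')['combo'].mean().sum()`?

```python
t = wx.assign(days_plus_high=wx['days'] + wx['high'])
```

1819.5

add column days_plus_high = wx['days'] + wx['high']:
     cond  high  days  days_plus_high
0    rain     5    14              19
1    snow   -13     2             -11
2   cloud    33     5              38
3     fog    12    27              39
4     sun    30     4              34
5    rain     5    26              31
6    snow    -2    17              15
7     fog    18    27              45
8   cloud    35     7              42
9     fog    22    10              32
10   rain     6    15              21
add column combo = t['days'] * t['days_plus_high']:
     cond  high  days  days_plus_high  combo
0    rain     5    14              19    266
1    snow   -13     2             -11    -22
2   cloud    33     5              38    190
3     fog    12    27              39   1053
4     sun    30     4              34    136
5    rain     5    26              31    806
6    snow    -2    17              15    255
7     fog    18    27              45   1215
8   cloud    35     7              42    294
9     fog    22    10              32    320
10   rain     6    15              21    315
group by cond, mean of combo:
cond
cloud    242.000000
fog      862.666667
rain     462.333333
snow     116.500000
sun      136.000000
Name: combo, dtype: float64
Finally, sum of the resulting series = 1819.5.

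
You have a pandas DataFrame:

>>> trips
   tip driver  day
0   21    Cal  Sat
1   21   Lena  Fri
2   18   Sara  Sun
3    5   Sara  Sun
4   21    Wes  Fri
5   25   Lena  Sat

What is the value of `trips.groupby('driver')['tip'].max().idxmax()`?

Lena

group by driver, max of tip:
driver
Cal     21
Lena    25
Sara    18
Wes     21
Name: tip, dtype: int64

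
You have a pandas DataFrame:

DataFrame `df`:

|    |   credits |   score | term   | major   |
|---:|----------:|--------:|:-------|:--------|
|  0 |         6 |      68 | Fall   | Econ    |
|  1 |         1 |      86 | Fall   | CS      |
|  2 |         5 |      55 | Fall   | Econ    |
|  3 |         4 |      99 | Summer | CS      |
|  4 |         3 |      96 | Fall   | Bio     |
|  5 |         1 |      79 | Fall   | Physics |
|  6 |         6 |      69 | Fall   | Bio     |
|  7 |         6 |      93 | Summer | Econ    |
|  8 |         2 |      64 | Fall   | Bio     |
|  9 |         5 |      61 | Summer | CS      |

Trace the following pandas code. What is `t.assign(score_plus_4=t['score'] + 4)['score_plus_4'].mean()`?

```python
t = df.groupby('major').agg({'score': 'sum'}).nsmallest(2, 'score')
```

151.5

group by major, sum of score:
         score
major         
Bio        229
CS         246
Econ       216
Physics     79
take 2 rows with smallest score:
         score
major         
Physics     79
Econ       216
add column score_plus_4 = t['score'] + 4:
         score  score_plus_4
major                       
Physics     79            83
Econ       216           220
Reading off the mean of column 'score_plus_4', we get 151.5.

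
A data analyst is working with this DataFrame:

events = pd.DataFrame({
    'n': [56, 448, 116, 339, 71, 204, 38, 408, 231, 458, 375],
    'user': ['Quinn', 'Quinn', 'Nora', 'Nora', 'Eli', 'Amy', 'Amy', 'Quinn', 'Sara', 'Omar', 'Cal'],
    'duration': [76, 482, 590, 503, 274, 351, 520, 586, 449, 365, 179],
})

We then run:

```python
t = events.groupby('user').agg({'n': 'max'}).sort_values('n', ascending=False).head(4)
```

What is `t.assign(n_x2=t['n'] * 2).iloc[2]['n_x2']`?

750

group by user, max of n:
         n
user      
Amy    204
Cal    375
Eli     71
Nora   339
Omar   458
Quinn  448
Sara   231
sort by n descending:
         n
user      
Omar   458
Quinn  448
Cal    375
Nora   339
Sara   231
Amy    204
Eli     71
take first 4 rows:
         n
user      
Omar   458
Quinn  448
Cal    375
Nora   339
add column n_x2 = t['n'] * 2:
         n  n_x2
user            
Omar   458   916
Quinn  448   896
Cal    375   750
Nora   339   678
Hence 750.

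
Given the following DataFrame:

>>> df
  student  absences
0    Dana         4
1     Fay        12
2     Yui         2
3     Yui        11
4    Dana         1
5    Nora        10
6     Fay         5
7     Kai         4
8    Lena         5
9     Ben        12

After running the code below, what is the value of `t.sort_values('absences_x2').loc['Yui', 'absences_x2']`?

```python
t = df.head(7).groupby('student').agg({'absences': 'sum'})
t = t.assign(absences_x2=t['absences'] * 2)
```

take first 7 rows:
  student  absences
0    Dana         4
1     Fay        12
2     Yui         2
3     Yui        11
4    Dana         1
5    Nora        10
6     Fay         5
group by student, sum of absences:
         absences
student          
Dana            5
Fay            17
Nora           10
Yui            13
add column absences_x2 = t['absences'] * 2:
         absences  absences_x2
student                       
Dana            5           10
Fay            17           34
Nora           10           20
Yui            13           26
sort by absences_x2:
         absences  absences_x2
student                       
Dana            5           10
Nora           10           20
Yui            13           26
Fay            17           34

26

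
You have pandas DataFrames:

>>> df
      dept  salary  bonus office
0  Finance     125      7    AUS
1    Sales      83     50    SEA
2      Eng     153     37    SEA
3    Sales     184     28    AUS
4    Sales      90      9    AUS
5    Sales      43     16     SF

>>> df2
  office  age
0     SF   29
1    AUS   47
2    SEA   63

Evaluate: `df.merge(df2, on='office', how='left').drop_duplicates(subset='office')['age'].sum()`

merge on 'office' (how='left') → 6 rows:
      dept  salary  bonus office  age
0  Finance     125      7    AUS   47
1    Sales      83     50    SEA   63
2      Eng     153     37    SEA   63
3    Sales     184     28    AUS   47
4    Sales      90      9    AUS   47
5    Sales      43     16     SF   29
drop duplicate office (keep=first):
      dept  salary  bonus office  age
0  Finance     125      7    AUS   47
1    Sales      83     50    SEA   63
5    Sales      43     16     SF   29
Hence 139.

139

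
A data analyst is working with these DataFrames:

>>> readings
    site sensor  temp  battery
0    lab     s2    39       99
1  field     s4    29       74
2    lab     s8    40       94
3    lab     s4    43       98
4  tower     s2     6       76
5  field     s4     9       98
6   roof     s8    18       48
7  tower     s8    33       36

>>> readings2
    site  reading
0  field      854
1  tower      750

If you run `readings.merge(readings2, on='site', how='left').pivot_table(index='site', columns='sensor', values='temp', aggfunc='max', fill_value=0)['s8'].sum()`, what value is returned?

91

merge on 'site' (how='left') → 8 rows:
    site sensor  temp  battery  reading
0    lab     s2    39       99      NaN
1  field     s4    29       74    854.0
2    lab     s8    40       94      NaN
3    lab     s4    43       98      NaN
4  tower     s2     6       76    750.0
5  field     s4     9       98    854.0
6   roof     s8    18       48      NaN
7  tower     s8    33       36    750.0
pivot: rows=site, cols=sensor, max(temp):
sensor  s2  s4  s8
site              
field    0  29   0
lab     39  43  40
roof     0   0  18
tower    6   0  33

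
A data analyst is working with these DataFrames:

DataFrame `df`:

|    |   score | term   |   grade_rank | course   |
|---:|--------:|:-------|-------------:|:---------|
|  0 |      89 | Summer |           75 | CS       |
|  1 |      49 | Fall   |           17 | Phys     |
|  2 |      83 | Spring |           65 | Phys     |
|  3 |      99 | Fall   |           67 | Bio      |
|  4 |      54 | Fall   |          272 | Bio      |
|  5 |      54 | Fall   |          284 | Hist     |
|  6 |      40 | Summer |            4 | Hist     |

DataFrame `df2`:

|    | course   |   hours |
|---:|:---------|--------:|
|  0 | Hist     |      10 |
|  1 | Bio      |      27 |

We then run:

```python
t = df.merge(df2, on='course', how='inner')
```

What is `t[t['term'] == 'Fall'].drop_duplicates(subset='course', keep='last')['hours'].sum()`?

37

merge on 'course' (how='inner') → 4 rows:
   score    term  grade_rank course  hours
0     99    Fall          67    Bio     27
1     54    Fall         272    Bio     27
2     54    Fall         284   Hist     10
3     40  Summer           4   Hist     10
filter rows where term == 'Fall':
   score  term  grade_rank course  hours
0     99  Fall          67    Bio     27
1     54  Fall         272    Bio     27
2     54  Fall         284   Hist     10
drop duplicate course (keep=last):
   score  term  grade_rank course  hours
1     54  Fall         272    Bio     27
2     54  Fall         284   Hist     10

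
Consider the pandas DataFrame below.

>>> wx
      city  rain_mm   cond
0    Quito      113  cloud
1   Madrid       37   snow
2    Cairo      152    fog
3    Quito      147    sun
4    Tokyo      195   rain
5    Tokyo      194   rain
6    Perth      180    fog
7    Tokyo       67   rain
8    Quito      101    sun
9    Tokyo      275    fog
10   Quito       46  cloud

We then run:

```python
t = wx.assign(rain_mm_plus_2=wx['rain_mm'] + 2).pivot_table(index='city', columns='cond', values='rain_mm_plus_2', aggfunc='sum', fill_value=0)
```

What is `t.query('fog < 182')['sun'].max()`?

add column rain_mm_plus_2 = wx['rain_mm'] + 2:
      city  rain_mm   cond  rain_mm_plus_2
0    Quito      113  cloud             115
1   Madrid       37   snow              39
2    Cairo      152    fog             154
3    Quito      147    sun             149
4    Tokyo      195   rain             197
5    Tokyo      194   rain             196
6    Perth      180    fog             182
7    Tokyo       67   rain              69
8    Quito      101    sun             103
9    Tokyo      275    fog             277
10   Quito       46  cloud              48
pivot: rows=city, cols=cond, sum(rain_mm_plus_2):
cond    cloud  fog  rain  snow  sun
city                               
Cairo       0  154     0     0    0
Madrid      0    0     0    39    0
Perth       0  182     0     0    0
Quito     163    0     0     0  252
Tokyo       0  277   462     0    0
filter rows where fog < 182:
cond    cloud  fog  rain  snow  sun
city                               
Cairo       0  154     0     0    0
Madrid      0    0     0    39    0
Quito     163    0     0     0  252
Then the max of column 'sun': 252

252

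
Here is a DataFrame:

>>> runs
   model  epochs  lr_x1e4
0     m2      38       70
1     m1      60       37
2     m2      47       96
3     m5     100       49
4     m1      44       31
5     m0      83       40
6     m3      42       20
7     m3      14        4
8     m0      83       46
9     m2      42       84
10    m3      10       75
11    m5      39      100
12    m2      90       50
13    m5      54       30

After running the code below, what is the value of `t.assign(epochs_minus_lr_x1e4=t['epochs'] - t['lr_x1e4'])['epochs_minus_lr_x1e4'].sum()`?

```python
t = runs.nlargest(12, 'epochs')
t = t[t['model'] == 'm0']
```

take 12 rows with largest epochs:
   model  epochs  lr_x1e4
3     m5     100       49
12    m2      90       50
5     m0      83       40
8     m0      83       46
1     m1      60       37
13    m5      54       30
2     m2      47       96
4     m1      44       31
6     m3      42       20
9     m2      42       84
11    m5      39      100
0     m2      38       70
filter rows where model == 'm0':
  model  epochs  lr_x1e4
5    m0      83       40
8    m0      83       46
add column epochs_minus_lr_x1e4 = t['epochs'] - t['lr_x1e4']:
  model  epochs  lr_x1e4  epochs_minus_lr_x1e4
5    m0      83       40                    43
8    m0      83       46                    37
Reading off the sum of column 'epochs_minus_lr_x1e4', we get 80.

80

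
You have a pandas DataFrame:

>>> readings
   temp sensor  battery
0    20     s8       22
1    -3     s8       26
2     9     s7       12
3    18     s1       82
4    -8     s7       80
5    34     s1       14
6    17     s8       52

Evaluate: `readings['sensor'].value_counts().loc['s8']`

value_counts of sensor:
sensor
s8    3
s7    2
s1    2
Name: count, dtype: int64
Finally, value at index 's8' = 3.

3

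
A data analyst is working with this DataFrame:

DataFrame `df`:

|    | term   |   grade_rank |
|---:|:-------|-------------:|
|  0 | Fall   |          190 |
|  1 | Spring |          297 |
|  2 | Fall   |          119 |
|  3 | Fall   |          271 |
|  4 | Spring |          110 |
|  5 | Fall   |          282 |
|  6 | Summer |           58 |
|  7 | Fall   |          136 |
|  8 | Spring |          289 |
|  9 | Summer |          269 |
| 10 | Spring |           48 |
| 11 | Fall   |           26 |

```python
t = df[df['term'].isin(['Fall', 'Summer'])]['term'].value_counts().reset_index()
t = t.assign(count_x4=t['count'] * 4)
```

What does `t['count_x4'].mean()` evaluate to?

16.0

filter rows where term in ['Fall', 'Summer']:
      term  grade_rank
0     Fall         190
2     Fall         119
3     Fall         271
5     Fall         282
6   Summer          58
7     Fall         136
9   Summer         269
11    Fall          26
value_counts of term:
term
Fall      6
Summer    2
Name: count, dtype: int64
reset_index():
     term  count
0    Fall      6
1  Summer      2
add column count_x4 = t['count'] * 4:
     term  count  count_x4
0    Fall      6        24
1  Summer      2         8
So mean() = 16.0.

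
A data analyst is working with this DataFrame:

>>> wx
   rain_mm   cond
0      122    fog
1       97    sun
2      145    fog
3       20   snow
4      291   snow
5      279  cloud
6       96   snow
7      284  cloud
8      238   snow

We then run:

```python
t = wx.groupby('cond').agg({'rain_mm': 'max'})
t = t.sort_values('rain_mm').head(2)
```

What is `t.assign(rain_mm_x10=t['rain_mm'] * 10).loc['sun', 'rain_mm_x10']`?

970

group by cond, max of rain_mm:
       rain_mm
cond          
cloud      284
fog        145
snow       291
sun         97
sort by rain_mm:
       rain_mm
cond          
sun         97
fog        145
cloud      284
snow       291
take first 2 rows:
      rain_mm
cond         
sun        97
fog       145
add column rain_mm_x10 = t['rain_mm'] * 10:
      rain_mm  rain_mm_x10
cond                      
sun        97          970
fog       145         1450
So loc['sun', 'rain_mm_x10'] = 970.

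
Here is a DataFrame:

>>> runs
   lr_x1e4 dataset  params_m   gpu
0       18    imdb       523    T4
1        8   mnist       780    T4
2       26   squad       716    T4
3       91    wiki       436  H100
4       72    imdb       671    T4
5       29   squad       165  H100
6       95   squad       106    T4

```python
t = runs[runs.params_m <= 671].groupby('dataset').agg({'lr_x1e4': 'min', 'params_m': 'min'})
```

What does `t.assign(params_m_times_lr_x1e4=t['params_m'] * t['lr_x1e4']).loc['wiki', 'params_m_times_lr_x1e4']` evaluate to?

39676

filter rows where params_m <= 671:
   lr_x1e4 dataset  params_m   gpu
0       18    imdb       523    T4
3       91    wiki       436  H100
4       72    imdb       671    T4
5       29   squad       165  H100
6       95   squad       106    T4
group by dataset: min(lr_x1e4), min(params_m):
         lr_x1e4  params_m
dataset                   
imdb          18       523
squad         29       106
wiki          91       436
add column params_m_times_lr_x1e4 = t['params_m'] * t['lr_x1e4']:
         lr_x1e4  params_m  params_m_times_lr_x1e4
dataset                                           
imdb          18       523                    9414
squad         29       106                    3074
wiki          91       436                   39676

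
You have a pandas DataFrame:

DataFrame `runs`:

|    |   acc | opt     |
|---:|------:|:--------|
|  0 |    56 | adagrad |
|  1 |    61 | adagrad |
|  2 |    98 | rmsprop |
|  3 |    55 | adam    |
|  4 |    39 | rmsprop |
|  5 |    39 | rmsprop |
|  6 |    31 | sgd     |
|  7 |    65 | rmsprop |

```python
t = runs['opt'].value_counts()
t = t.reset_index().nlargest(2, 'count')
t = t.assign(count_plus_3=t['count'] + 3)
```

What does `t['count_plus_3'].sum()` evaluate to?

12

value_counts of opt:
opt
rmsprop    4
adagrad    2
adam       1
sgd        1
Name: count, dtype: int64
reset_index():
       opt  count
0  rmsprop      4
1  adagrad      2
2     adam      1
3      sgd      1
take 2 rows with largest count:
       opt  count
0  rmsprop      4
1  adagrad      2
add column count_plus_3 = t['count'] + 3:
       opt  count  count_plus_3
0  rmsprop      4             7
1  adagrad      2             5
Hence 12.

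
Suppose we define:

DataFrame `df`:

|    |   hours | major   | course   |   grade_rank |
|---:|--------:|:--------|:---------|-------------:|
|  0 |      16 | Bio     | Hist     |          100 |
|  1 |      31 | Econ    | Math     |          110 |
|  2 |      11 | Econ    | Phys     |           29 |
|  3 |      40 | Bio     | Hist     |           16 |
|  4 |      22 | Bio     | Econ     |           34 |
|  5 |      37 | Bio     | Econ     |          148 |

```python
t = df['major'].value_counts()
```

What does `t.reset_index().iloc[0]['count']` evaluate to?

4

value_counts of major:
major
Bio     4
Econ    2
Name: count, dtype: int64
reset_index():
  major  count
0   Bio      4
1  Econ      2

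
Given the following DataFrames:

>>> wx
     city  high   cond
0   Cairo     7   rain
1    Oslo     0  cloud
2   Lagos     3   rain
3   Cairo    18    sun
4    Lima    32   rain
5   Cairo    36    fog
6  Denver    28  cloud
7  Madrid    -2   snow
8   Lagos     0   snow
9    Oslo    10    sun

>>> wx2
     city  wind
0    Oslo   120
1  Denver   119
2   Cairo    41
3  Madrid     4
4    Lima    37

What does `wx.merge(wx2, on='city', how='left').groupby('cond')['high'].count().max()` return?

3

merge on 'city' (how='left') → 10 rows:
     city  high   cond   wind
0   Cairo     7   rain   41.0
1    Oslo     0  cloud  120.0
2   Lagos     3   rain    NaN
3   Cairo    18    sun   41.0
4    Lima    32   rain   37.0
5   Cairo    36    fog   41.0
6  Denver    28  cloud  119.0
7  Madrid    -2   snow    4.0
8   Lagos     0   snow    NaN
9    Oslo    10    sun  120.0
group by cond, count of high:
cond
cloud    2
fog      1
rain     3
snow     2
sun      2
Name: high, dtype: int64
Then the max of the resulting series: 3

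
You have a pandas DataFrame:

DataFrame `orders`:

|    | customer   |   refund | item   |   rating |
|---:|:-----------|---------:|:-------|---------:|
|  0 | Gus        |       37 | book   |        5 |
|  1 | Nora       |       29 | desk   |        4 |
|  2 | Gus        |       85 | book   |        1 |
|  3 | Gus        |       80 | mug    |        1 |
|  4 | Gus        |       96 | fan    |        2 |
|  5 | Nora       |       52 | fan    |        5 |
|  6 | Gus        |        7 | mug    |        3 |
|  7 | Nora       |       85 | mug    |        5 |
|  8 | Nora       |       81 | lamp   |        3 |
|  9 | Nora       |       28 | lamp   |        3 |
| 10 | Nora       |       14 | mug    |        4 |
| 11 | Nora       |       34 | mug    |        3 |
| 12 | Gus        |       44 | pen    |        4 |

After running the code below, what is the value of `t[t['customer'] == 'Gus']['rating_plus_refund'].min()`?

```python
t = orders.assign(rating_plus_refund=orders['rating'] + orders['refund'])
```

add column rating_plus_refund = orders['rating'] + orders['refund']:
   customer  refund  item  rating  rating_plus_refund
0       Gus      37  book       5                  42
1      Nora      29  desk       4                  33
2       Gus      85  book       1                  86
3       Gus      80   mug       1                  81
4       Gus      96   fan       2                  98
5      Nora      52   fan       5                  57
6       Gus       7   mug       3                  10
7      Nora      85   mug       5                  90
8      Nora      81  lamp       3                  84
9      Nora      28  lamp       3                  31
10     Nora      14   mug       4                  18
11     Nora      34   mug       3                  37
12      Gus      44   pen       4                  48
filter rows where customer == 'Gus':
   customer  refund  item  rating  rating_plus_refund
0       Gus      37  book       5                  42
2       Gus      85  book       1                  86
3       Gus      80   mug       1                  81
4       Gus      96   fan       2                  98
6       Gus       7   mug       3                  10
12      Gus      44   pen       4                  48
The min of column 'rating_plus_refund' is 10.

10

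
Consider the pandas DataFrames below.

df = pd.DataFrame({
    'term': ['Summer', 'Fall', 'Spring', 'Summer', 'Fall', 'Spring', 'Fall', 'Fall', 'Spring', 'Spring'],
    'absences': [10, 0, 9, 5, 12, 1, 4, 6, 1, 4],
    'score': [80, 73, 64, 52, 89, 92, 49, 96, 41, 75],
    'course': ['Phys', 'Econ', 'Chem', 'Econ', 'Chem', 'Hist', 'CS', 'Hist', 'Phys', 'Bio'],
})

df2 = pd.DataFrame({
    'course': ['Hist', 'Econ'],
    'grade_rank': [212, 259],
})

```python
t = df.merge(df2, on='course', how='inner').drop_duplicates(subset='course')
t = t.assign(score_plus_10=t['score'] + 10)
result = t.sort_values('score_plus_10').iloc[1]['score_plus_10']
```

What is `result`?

merge on 'course' (how='inner') → 4 rows:
     term  absences  score course  grade_rank
0    Fall         0     73   Econ         259
1  Summer         5     52   Econ         259
2  Spring         1     92   Hist         212
3    Fall         6     96   Hist         212
drop duplicate course (keep=first):
     term  absences  score course  grade_rank
0    Fall         0     73   Econ         259
2  Spring         1     92   Hist         212
add column score_plus_10 = t['score'] + 10:
     term  absences  score course  grade_rank  score_plus_10
0    Fall         0     73   Econ         259             83
2  Spring         1     92   Hist         212            102
sort by score_plus_10:
     term  absences  score course  grade_rank  score_plus_10
0    Fall         0     73   Econ         259             83
2  Spring         1     92   Hist         212            102

102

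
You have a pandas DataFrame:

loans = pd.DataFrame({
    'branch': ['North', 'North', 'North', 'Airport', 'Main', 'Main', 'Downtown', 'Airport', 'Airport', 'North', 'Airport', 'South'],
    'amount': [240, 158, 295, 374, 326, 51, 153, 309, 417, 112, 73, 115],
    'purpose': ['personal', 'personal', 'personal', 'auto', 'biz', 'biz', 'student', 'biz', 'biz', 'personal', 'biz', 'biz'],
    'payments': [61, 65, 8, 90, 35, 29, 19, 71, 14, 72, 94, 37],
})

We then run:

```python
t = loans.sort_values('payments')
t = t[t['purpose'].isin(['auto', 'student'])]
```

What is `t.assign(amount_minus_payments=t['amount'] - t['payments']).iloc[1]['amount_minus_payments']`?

284

sort by payments:
      branch  amount   purpose  payments
2      North     295  personal         8
8    Airport     417       biz        14
6   Downtown     153   student        19
5       Main      51       biz        29
4       Main     326       biz        35
11     South     115       biz        37
0      North     240  personal        61
1      North     158  personal        65
7    Airport     309       biz        71
9      North     112  personal        72
3    Airport     374      auto        90
10   Airport      73       biz        94
filter rows where purpose in ['auto', 'student']:
     branch  amount  purpose  payments
6  Downtown     153  student        19
3   Airport     374     auto        90
add column amount_minus_payments = t['amount'] - t['payments']:
     branch  amount  purpose  payments  amount_minus_payments
6  Downtown     153  student        19                    134
3   Airport     374     auto        90                    284
Reading off the value at position 1, column 'amount_minus_payments', we get 284.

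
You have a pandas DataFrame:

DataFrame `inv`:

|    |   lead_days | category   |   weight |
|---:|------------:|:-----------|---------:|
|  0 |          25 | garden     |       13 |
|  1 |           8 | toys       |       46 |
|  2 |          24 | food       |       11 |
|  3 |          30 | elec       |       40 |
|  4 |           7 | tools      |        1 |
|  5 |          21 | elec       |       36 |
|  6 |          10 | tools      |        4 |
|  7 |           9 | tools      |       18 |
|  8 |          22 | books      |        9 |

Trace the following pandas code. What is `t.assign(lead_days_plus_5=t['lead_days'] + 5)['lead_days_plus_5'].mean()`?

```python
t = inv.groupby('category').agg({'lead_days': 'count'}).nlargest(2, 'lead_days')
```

group by category, count of lead_days:
          lead_days
category           
books             1
elec              2
food              1
garden            1
tools             3
toys              1
take 2 rows with largest lead_days:
          lead_days
category           
tools             3
elec              2
add column lead_days_plus_5 = t['lead_days'] + 5:
          lead_days  lead_days_plus_5
category                             
tools             3                 8
elec              2                 7
mean of column 'lead_days_plus_5' → 7.5

7.5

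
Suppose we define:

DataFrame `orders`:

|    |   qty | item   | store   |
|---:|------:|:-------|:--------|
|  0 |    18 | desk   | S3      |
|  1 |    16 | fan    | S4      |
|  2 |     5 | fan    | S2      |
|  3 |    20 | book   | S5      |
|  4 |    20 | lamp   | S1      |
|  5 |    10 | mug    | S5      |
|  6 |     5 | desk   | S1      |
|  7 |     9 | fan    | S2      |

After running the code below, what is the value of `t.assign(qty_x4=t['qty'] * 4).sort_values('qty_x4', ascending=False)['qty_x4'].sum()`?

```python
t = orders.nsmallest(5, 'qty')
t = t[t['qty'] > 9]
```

104

take 5 rows with smallest qty:
   qty  item store
2    5   fan    S2
6    5  desk    S1
7    9   fan    S2
5   10   mug    S5
1   16   fan    S4
filter rows where qty > 9:
   qty item store
5   10  mug    S5
1   16  fan    S4
add column qty_x4 = t['qty'] * 4:
   qty item store  qty_x4
5   10  mug    S5      40
1   16  fan    S4      64
sort by qty_x4 descending:
   qty item store  qty_x4
1   16  fan    S4      64
5   10  mug    S5      40
Taking the sum of column 'qty_x4' gives 104.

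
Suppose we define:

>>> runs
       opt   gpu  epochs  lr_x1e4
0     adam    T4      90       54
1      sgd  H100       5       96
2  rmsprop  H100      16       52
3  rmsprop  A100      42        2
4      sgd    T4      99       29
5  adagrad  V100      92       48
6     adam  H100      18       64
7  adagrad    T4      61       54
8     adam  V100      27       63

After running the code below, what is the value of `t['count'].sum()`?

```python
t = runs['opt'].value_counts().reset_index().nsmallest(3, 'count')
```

value_counts of opt:
opt
adam       3
sgd        2
rmsprop    2
adagrad    2
Name: count, dtype: int64
reset_index():
       opt  count
0     adam      3
1      sgd      2
2  rmsprop      2
3  adagrad      2
take 3 rows with smallest count:
       opt  count
1      sgd      2
2  rmsprop      2
3  adagrad      2
So sum() = 6.

6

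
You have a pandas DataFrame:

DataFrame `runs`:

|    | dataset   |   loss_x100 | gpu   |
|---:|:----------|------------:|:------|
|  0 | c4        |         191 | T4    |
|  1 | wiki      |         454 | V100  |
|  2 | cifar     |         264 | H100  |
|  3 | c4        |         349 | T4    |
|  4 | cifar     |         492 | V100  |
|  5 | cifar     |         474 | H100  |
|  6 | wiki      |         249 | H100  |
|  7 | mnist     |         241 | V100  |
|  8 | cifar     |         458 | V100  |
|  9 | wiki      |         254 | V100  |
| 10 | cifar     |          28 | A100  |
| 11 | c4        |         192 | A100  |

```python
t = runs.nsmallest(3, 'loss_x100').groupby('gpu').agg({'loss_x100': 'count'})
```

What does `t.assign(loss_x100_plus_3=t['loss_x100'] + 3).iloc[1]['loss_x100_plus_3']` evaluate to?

4

take 3 rows with smallest loss_x100:
   dataset  loss_x100   gpu
10   cifar         28  A100
0       c4        191    T4
11      c4        192  A100
group by gpu, count of loss_x100:
      loss_x100
gpu            
A100          2
T4            1
add column loss_x100_plus_3 = t['loss_x100'] + 3:
      loss_x100  loss_x100_plus_3
gpu                              
A100          2                 5
T4            1                 4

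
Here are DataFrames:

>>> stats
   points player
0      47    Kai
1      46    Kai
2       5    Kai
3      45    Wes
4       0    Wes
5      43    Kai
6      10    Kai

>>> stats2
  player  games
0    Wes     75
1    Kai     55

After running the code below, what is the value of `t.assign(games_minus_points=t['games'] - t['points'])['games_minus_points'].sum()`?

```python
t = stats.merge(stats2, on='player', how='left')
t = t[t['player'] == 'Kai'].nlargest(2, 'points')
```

17

merge on 'player' (how='left') → 7 rows:
   points player  games
0      47    Kai     55
1      46    Kai     55
2       5    Kai     55
3      45    Wes     75
4       0    Wes     75
5      43    Kai     55
6      10    Kai     55
filter rows where player == 'Kai':
   points player  games
0      47    Kai     55
1      46    Kai     55
2       5    Kai     55
5      43    Kai     55
6      10    Kai     55
take 2 rows with largest points:
   points player  games
0      47    Kai     55
1      46    Kai     55
add column games_minus_points = t['games'] - t['points']:
   points player  games  games_minus_points
0      47    Kai     55                   8
1      46    Kai     55                   9
Reading off the sum of column 'games_minus_points', we get 17.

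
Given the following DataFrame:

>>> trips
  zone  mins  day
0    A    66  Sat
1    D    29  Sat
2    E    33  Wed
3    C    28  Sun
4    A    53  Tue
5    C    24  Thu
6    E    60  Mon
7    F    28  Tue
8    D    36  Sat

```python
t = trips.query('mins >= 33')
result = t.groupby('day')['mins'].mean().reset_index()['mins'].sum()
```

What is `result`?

197.0

filter rows where mins >= 33:
  zone  mins  day
0    A    66  Sat
2    E    33  Wed
4    A    53  Tue
6    E    60  Mon
8    D    36  Sat
group by day, mean of mins:
day
Mon    60.0
Sat    51.0
Tue    53.0
Wed    33.0
Name: mins, dtype: float64
reset_index():
   day  mins
0  Mon  60.0
1  Sat  51.0
2  Tue  53.0
3  Wed  33.0
Finally, sum of column 'mins' = 197.0.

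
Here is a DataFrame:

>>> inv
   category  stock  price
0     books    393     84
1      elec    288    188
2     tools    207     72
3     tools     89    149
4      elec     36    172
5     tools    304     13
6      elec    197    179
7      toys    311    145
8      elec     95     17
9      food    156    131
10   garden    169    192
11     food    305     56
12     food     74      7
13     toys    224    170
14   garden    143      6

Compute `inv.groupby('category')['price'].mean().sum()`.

622.166666667

group by category, mean of price:
category
books      84.000000
elec      139.000000
food       64.666667
garden     99.000000
tools      78.000000
toys      157.500000
Name: price, dtype: float64
So sum() = 622.166666667.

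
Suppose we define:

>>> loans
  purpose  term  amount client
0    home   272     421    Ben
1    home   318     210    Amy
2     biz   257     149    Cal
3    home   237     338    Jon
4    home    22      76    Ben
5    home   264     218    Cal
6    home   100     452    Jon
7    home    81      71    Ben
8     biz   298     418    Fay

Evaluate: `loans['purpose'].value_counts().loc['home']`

value_counts of purpose:
purpose
home    7
biz     2
Name: count, dtype: int64
So loc['home'] = 7.

7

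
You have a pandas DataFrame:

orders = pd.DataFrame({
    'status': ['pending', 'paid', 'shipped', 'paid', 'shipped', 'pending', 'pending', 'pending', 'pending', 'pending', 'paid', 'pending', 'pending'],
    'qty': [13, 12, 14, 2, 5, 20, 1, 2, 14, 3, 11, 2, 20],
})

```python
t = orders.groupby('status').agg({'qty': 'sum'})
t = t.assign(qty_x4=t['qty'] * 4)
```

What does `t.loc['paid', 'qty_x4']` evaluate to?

100

group by status, sum of qty:
         qty
status      
paid      25
pending   75
shipped   19
add column qty_x4 = t['qty'] * 4:
         qty  qty_x4
status              
paid      25     100
pending   75     300
shipped   19      76
Taking the value at row 'paid', column 'qty_x4' gives 100.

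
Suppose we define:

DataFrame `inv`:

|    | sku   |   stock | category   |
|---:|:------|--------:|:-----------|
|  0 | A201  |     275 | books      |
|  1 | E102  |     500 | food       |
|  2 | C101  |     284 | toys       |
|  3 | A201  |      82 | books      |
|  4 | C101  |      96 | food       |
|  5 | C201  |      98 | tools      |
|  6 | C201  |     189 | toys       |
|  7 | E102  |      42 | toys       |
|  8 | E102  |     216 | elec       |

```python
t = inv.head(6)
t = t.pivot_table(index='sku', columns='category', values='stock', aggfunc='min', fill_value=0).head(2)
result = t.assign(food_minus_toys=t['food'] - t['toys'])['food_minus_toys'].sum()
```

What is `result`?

-188

take first 6 rows:
    sku  stock category
0  A201    275    books
1  E102    500     food
2  C101    284     toys
3  A201     82    books
4  C101     96     food
5  C201     98    tools
pivot: rows=sku, cols=category, min(stock):
category  books  food  tools  toys
sku                               
A201         82     0      0     0
C101          0    96      0   284
C201          0     0     98     0
E102          0   500      0     0
take first 2 rows:
category  books  food  tools  toys
sku                               
A201         82     0      0     0
C101          0    96      0   284
add column food_minus_toys = t['food'] - t['toys']:
category  books  food  tools  toys  food_minus_toys
sku                                                
A201         82     0      0     0                0
C101          0    96      0   284             -188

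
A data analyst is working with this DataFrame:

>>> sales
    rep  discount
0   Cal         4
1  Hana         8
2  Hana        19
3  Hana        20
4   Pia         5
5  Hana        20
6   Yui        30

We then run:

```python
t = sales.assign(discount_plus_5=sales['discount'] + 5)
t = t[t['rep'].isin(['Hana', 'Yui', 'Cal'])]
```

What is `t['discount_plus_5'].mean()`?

add column discount_plus_5 = sales['discount'] + 5:
    rep  discount  discount_plus_5
0   Cal         4                9
1  Hana         8               13
2  Hana        19               24
3  Hana        20               25
4   Pia         5               10
5  Hana        20               25
6   Yui        30               35
filter rows where rep in ['Hana', 'Yui', 'Cal']:
    rep  discount  discount_plus_5
0   Cal         4                9
1  Hana         8               13
2  Hana        19               24
3  Hana        20               25
5  Hana        20               25
6   Yui        30               35
Hence 21.8333333333.

21.8333333333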